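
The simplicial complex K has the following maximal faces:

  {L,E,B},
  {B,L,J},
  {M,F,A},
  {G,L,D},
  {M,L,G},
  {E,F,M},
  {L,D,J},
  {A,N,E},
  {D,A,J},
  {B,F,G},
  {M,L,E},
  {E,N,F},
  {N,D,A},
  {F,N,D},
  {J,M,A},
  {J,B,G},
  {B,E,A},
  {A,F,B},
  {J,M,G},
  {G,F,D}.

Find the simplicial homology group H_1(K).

H_1 = Z ⊕ Z/2Z.

We work with the vertex ordering A < B < D < E < F < G < J < L < M < N. The simplices of K, each written with vertices in increasing order, are:

  0-simplices (10): A, B, D, E, F, G, J, L, M, N
  1-simplices (30): AB, AD, AE, AF, AJ, AM, AN, BE, BF, BG, BJ, BL, DF, DG, DJ, DL, DN, EF, EL, EM, EN, FG, FM, FN, GJ, GL, GM, JL, JM, LM
  2-simplices (20): ABE, ABF, ADJ, ADN, AEN, AFM, AJM, BEL, BFG, BGJ, BJL, DFG, DFN, DGL, DJL, EFM, EFN, ELM, GJM, GLM

Hence C_0 ≅ Z^10, C_1 ≅ Z^30, C_2 ≅ Z^20.

Boundary ∂_1: C_1 → C_0 is given by ∂[p,q] = [q] − [p].
This gives a 10×30 integer matrix of rank 9; reducing to Smith normal form yields diagonal entries (1,1,1,1,1,1,1,1,1).

The boundary map ∂_2: C_2 → C_1 maps a triangle to the signed sum of its edges. For instance
  ∂AEN = EN − AN + AE,
  ∂GJM = JM − GM + GJ.
As a 30×20 matrix over Z this has rank 20, with invariant factors (1,1,1,1,1,1,1,1,1,1,1,1,1,1,1,1,1,1,1,2).

Computing H_k = (kernel of ∂_k) / (image of ∂_{k+1}):

  H_1: rank ker ∂_1 − rank ∂_2 = (30 − 9) − 20 = 1, and ∂_2 has invariant factor 2 > 1, so H_1 = Z ⊕ Z/2Z.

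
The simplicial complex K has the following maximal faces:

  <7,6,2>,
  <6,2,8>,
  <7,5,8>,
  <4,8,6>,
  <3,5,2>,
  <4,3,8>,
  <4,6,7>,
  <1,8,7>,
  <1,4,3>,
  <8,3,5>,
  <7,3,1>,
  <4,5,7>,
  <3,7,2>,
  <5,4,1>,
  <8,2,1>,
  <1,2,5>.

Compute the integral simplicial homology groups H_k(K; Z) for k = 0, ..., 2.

H_0 = Z,  H_1 = Z^2,  H_2 = Z.

K has 8 vertices, 24 edges, 16 triangles.
rank ∂_0 = 0, rank ∂_1 = 7 ⇒ b_0 = 8 − 0 − 7 = 1; all invariant factors of ∂_1 are 1 so no torsion. So H_0 = Z.
rank ∂_1 = 7, rank ∂_2 = 15 ⇒ b_1 = 24 − 7 − 15 = 2; all invariant factors of ∂_2 are 1 so no torsion. So H_1 = Z^2.
rank ∂_2 = 15, rank ∂_3 = 0 ⇒ b_2 = 16 − 15 − 0 = 1. So H_2 = Z.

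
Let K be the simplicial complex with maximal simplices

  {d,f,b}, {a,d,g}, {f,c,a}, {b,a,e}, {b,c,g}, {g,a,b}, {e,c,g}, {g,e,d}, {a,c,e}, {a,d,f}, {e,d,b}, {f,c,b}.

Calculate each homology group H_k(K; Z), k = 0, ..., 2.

We work with the vertex ordering a < b < c < d < e < f < g. The simplices of K, each written with vertices in increasing order, are:

  0-simplices (7): a, b, c, d, e, f, g
  1-simplices (18): ab, ac, ad, ae, af, ag, bc, bd, be, bf, bg, ce, cf, cg, de, df, dg, eg
  2-simplices (12): abe, abg, ace, acf, adf, adg, bcf, bcg, bde, bdf, ceg, deg

so the chain groups are C_0 ≅ Z^7, C_1 ≅ Z^18, C_2 ≅ Z^12.

Boundary ∂_1: C_1 → C_0 maps an edge to its endpoints' difference, ∂[p,q] = q − p. For instance
  ∂bd = d − b.
The resulting 7×18 matrix has rank 6, and its Smith normal form has invariant factors (1,1,1,1,1,1).

Boundary ∂_2: C_2 → C_1 acts by ∂[p,q,r] = [q,r] − [p,r] + [p,q]. For instance
  ∂deg = eg − dg + de,
  ∂abe = be − ae + ab.
As a 18×12 matrix over Z this has rank 12, with invariant factors (1,1,1,1,1,1,1,1,1,1,1,2).

From H_k ≅ ker(∂_k) / im(∂_{k+1}) we obtain:

  H_0: rank C_0 − rank ∂_1 = 7 − 6 = 1, and the invariant factors of ∂_1 are all 1, so H_0 ≅ Z.
  H_1: rank ker ∂_1 − rank ∂_2 = (18 − 6) − 12 = 0, and ∂_2 has invariant factor 2 > 1, so H_1 ≅ Z/2.
  H_2: rank ker ∂_2 − rank ∂_3 = (12 − 12) − 0 = 0, and there is no ∂_3, so H_2 ≅ 0.

(K is a triangulation of the real projective plane RP^2.)

H_0 = Z,  H_1 = Z/2,  H_2 = 0.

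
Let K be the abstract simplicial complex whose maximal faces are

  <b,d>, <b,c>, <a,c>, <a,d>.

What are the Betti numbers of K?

b_0 = 1, b_1 = 1.

We work with the vertex ordering a < b < c < d. The simplices of K, each written with vertices in increasing order, are:

  0-simplices (4): a, b, c, d
  1-simplices (4): ac, ad, bc, bd

so the chain groups are C_0 ≅ Z^4, C_1 ≅ Z^4.

Boundary ∂_1: C_1 → C_0 maps an edge to its endpoints' difference, ∂[p,q] = q − p.
This gives a 4×4 integer matrix of rank 3; reducing to Smith normal form yields diagonal entries (1,1,1).

Now H_k = ker ∂_k / im ∂_{k+1}, so:

  H_0: rank C_0 − rank ∂_1 = 4 − 3 = 1, and the invariant factors of ∂_1 are all 1, so H_0 = Z.
  H_1: rank ker ∂_1 − rank ∂_2 = (4 − 3) − 0 = 1, and there is no ∂_2, so H_1 = Z.

As a check, the Euler characteristic is 4 − 4 = 0, which agrees with 1 − 1 = 0.
(K is a triangulation of the circle S^1.)

Hence the Betti numbers are b_0 = 1, b_1 = 1.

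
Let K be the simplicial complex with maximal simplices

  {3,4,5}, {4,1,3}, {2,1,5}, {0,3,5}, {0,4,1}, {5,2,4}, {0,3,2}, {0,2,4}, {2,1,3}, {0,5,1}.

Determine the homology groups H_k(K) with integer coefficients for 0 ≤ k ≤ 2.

Fix the vertex order 0 < 1 < 2 < 3 < 4 < 5 and write every simplex with vertices in increasing order. Then dim K = 2 and the simplices of K are:

  0-simplices (6): [0], [1], [2], [3], [4], [5]
  1-simplices (15): [0,1], [0,2], [0,3], [0,4], [0,5], [1,2], [1,3], [1,4], [1,5], [2,3], [2,4], [2,5], [3,4], [3,5], [4,5]
  2-simplices (10): [0,1,4], [0,1,5], [0,2,3], [0,2,4], [0,3,5], [1,2,3], [1,2,5], [1,3,4], [2,4,5], [3,4,5]

Hence C_0 ≅ Z^6, C_1 ≅ Z^15, C_2 ≅ Z^10.

The boundary map ∂_1: C_1 → C_0 maps an edge to its endpoints' difference, ∂[p,q] = q − p. For instance
  ∂[0,1] = [1] − [0].
The resulting 6×15 matrix has rank 5, and its Smith normal form has invariant factors (1,1,1,1,1).

The boundary map ∂_2: C_2 → C_1 acts by ∂[p,q,r] = [q,r] − [p,r] + [p,q]. For instance
  ∂[0,3,5] = [3,5] − [0,5] + [0,3],
  ∂[1,2,5] = [2,5] − [1,5] + [1,2].
This gives a 15×10 integer matrix of rank 10; reducing to Smith normal form yields diagonal entries (1,1,1,1,1,1,1,1,1,2).

Computing H_k = (kernel of ∂_k) / (image of ∂_{k+1}):

  H_0: rank C_0 − rank ∂_1 = 6 − 5 = 1, and the invariant factors of ∂_1 are all 1, so H_0 = Z.
  H_1: rank ker ∂_1 − rank ∂_2 = (15 − 5) − 10 = 0, and ∂_2 has invariant factor 2 > 1, so H_1 = Z/2.
  H_2: rank ker ∂_2 − rank ∂_3 = (10 − 10) − 0 = 0, and there is no ∂_3, so H_2 = 0.

As a check, the Euler characteristic is 6 − 15 + 10 = 1, which agrees with 1 − 0 + 0 = 1.

H_0 ≅ Z,  H_1 ≅ Z/2,  H_2 = 0.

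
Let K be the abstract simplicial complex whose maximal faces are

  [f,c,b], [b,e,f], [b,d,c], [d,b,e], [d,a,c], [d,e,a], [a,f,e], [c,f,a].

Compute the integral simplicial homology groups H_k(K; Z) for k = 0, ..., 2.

H_0 = Z,  H_1 = 0,  H_2 = Z.

Fix the vertex order a < b < c < d < e < f and write every simplex with vertices in increasing order. Then dim K = 2 and the simplices of K are:

  0-simplices (6): a, b, c, d, e, f
  1-simplices (12): ac, ad, ae, af, bc, bd, be, bf, cd, cf, de, ef
  2-simplices (8): acd, acf, ade, aef, bcd, bcf, bde, bef

so the chain groups are C_0 ≅ Z^6, C_1 ≅ Z^12, C_2 ≅ Z^8.

∂_1: C_1 → C_0 is given by ∂[p,q] = [q] − [p]. For instance
  ∂cf = f − c.
As a 6×12 matrix over Z this has rank 5, with invariant factors (1,1,1,1,1).

The boundary map ∂_2: C_2 → C_1 maps a triangle to the signed sum of its edges. For instance
  ∂bcf = cf − bf + bc,
  ∂acf = cf − af + ac.
As a 12×8 matrix over Z this has rank 7, with invariant factors (1,1,1,1,1,1,1).

Now H_k = ker ∂_k / im ∂_{k+1}, so:

  H_0: rank C_0 − rank ∂_1 = 6 − 5 = 1, and the invariant factors of ∂_1 are all 1, so H_0 ≅ Z.
  H_1: rank ker ∂_1 − rank ∂_2 = (12 − 5) − 7 = 0, and the invariant factors of ∂_2 are all 1, so H_1 ≅ 0.
  H_2: rank ker ∂_2 − rank ∂_3 = (8 − 7) − 0 = 1, and there is no ∂_3, so H_2 ≅ Z.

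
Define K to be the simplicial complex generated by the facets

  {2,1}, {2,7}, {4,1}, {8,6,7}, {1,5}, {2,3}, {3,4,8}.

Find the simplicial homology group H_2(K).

We work with the vertex ordering 1 < 2 < 3 < 4 < 5 < 6 < 7 < 8. The simplices of K, each written with vertices in increasing order, are:

  0-simplices (8): [1], [2], [3], [4], [5], [6], [7], [8]
  1-simplices (11): [1,2], [1,4], [1,5], [2,3], [2,7], [3,4], [3,8], [4,8], [6,7], [6,8], [7,8]
  2-simplices (2): [3,4,8], [6,7,8]

so the chain groups are C_0 ≅ Z^8, C_1 ≅ Z^11, C_2 ≅ Z^2.

∂_1: C_1 → C_0 is given by ∂[p,q] = [q] − [p].
The 8×11 boundary matrix has rank 7 and Smith normal form diag(1,1,1,1,1,1,1).

Boundary ∂_2: C_2 → C_1 sends each 2-simplex [p,q,r] to [q,r] − [p,r] + [p,q]. For instance
  ∂[6,7,8] = [7,8] − [6,8] + [6,7],
  ∂[3,4,8] = [4,8] − [3,8] + [3,4].
This gives a 11×2 integer matrix of rank 2; reducing to Smith normal form yields diagonal entries (1,1).

From H_k ≅ ker(∂_k) / im(∂_{k+1}) we obtain:

  H_2: rank ker ∂_2 − rank ∂_3 = (2 − 2) − 0 = 0, and there is no ∂_3, so H_2 ≅ 0.

H_2 = 0.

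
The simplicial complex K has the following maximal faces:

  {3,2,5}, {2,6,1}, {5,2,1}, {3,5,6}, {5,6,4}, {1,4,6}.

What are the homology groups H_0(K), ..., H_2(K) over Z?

H_0 ≅ Z,  H_1 ≅ Z,  H_2 = 0.

Order the vertices as 1 < 2 < 3 < 4 < 5 < 6. Listing each simplex with vertices in this order, K has dimension 2 with simplices:

  0-simplices (6): [1], [2], [3], [4], [5], [6]
  1-simplices (12): [1,2], [1,4], [1,5], [1,6], [2,3], [2,5], [2,6], [3,5], [3,6], [4,5], [4,6], [5,6]
  2-simplices (6): [1,2,5], [1,2,6], [1,4,6], [2,3,5], [3,5,6], [4,5,6]

giving chain groups C_0 ≅ Z^6, C_1 ≅ Z^12, C_2 ≅ Z^6.

The boundary map ∂_1: C_1 → C_0 is given by ∂[p,q] = [q] − [p]. For instance
  ∂[1,5] = [5] − [1].
As a 6×12 matrix over Z this has rank 5, with invariant factors (1,1,1,1,1).

The boundary map ∂_2: C_2 → C_1 sends each 2-simplex [p,q,r] to [q,r] − [p,r] + [p,q]. For instance
  ∂[1,2,6] = [2,6] − [1,6] + [1,2],
  ∂[2,3,5] = [3,5] − [2,5] + [2,3].
This gives a 12×6 integer matrix of rank 6; reducing to Smith normal form yields diagonal entries (1,1,1,1,1,1).

Computing H_k = (kernel of ∂_k) / (image of ∂_{k+1}):

  H_0: rank C_0 − rank ∂_1 = 6 − 5 = 1, and the invariant factors of ∂_1 are all 1, so H_0 = Z.
  H_1: rank ker ∂_1 − rank ∂_2 = (12 − 5) − 6 = 1, and the invariant factors of ∂_2 are all 1, so H_1 = Z.
  H_2: rank ker ∂_2 − rank ∂_3 = (6 − 6) − 0 = 0, and there is no ∂_3, so H_2 = 0.

(K is a triangulation of the cylinder S^1 x I.)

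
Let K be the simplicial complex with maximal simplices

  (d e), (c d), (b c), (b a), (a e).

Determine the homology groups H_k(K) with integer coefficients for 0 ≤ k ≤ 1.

H_0 ≅ Z,  H_1 ≅ Z.

K has 5 vertices, 5 edges.
rank ∂_0 = 0, rank ∂_1 = 4 ⇒ b_0 = 5 − 0 − 4 = 1; all invariant factors of ∂_1 are 1 so no torsion. So H_0 = Z.
rank ∂_1 = 4, rank ∂_2 = 0 ⇒ b_1 = 5 − 4 − 0 = 1. So H_1 = Z.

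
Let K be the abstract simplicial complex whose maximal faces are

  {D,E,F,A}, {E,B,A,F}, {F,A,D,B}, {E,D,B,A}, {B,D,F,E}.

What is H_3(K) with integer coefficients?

Take the total order A < B < D < E < F on the vertex set. Then K (dimension 3) consists of the simplices:

  0-simplices (5): A, B, D, E, F
  1-simplices (10): AB, AD, AE, AF, BD, BE, BF, DE, DF, EF
  2-simplices (10): ABD, ABE, ABF, ADE, ADF, AEF, BDE, BDF, BEF, DEF
  3-simplices (5): ABDE, ABDF, ABEF, ADEF, BDEF

so the chain groups are C_0 ≅ Z^5, C_1 ≅ Z^10, C_2 ≅ Z^10, C_3 ≅ Z^5.

Boundary ∂_1: C_1 → C_0 is given by ∂[p,q] = [q] − [p]. For instance
  ∂AB = B − A.
As a 5×10 matrix over Z this has rank 4, with invariant factors (1,1,1,1).

Boundary ∂_2: C_2 → C_1 acts by ∂[p,q,r] = [q,r] − [p,r] + [p,q]. For instance
  ∂ADF = DF − AF + AD,
  ∂AEF = EF − AF + AE.
The resulting 10×10 matrix has rank 6, and its Smith normal form has invariant factors (1,1,1,1,1,1).

Boundary ∂_3: C_3 → C_2 sends each 3-simplex σ to the alternating sum Σ_i (−1)^i (σ with its i-th vertex removed). For instance
  ∂ADEF = DEF − AEF + ADF − ADE,
  ∂BDEF = DEF − BEF + BDF − BDE.
This gives a 10×5 integer matrix of rank 4; reducing to Smith normal form yields diagonal entries (1,1,1,1).

From H_k ≅ ker(∂_k) / im(∂_{k+1}) we obtain:

  H_3: rank ker ∂_3 − rank ∂_4 = (5 − 4) − 0 = 1, and there is no ∂_4, so H_3 ≅ Z.

H_3 = Z.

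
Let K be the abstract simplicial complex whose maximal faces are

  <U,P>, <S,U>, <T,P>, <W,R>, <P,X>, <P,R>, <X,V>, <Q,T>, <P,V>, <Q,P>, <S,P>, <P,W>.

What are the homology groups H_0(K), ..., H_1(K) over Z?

H_0 ≅ Z,  H_1 ≅ Z^4.

Fix the vertex order P < Q < R < S < T < U < V < W < X and write every simplex with vertices in increasing order. Then dim K = 1 and the simplices of K are:

  0-simplices (9): P, Q, R, S, T, U, V, W, X
  1-simplices (12): PQ, PR, PS, PT, PU, PV, PW, PX, QT, RW, SU, VX

giving chain groups C_0 ≅ Z^9, C_1 ≅ Z^12.

Boundary ∂_1: C_1 → C_0 maps an edge to its endpoints' difference, ∂[p,q] = q − p. For instance
  ∂PW = W − P.
The 9×12 boundary matrix has rank 8 and Smith normal form diag(1,1,1,1,1,1,1,1).

Computing H_k = (kernel of ∂_k) / (image of ∂_{k+1}):

  H_0: rank C_0 − rank ∂_1 = 9 − 8 = 1, and the invariant factors of ∂_1 are all 1, so H_0 = Z.
  H_1: rank ker ∂_1 − rank ∂_2 = (12 − 8) − 0 = 4, and there is no ∂_2, so H_1 = Z^4.

As a check, the Euler characteristic is 9 − 12 = -3, which agrees with 1 − 4 = -3.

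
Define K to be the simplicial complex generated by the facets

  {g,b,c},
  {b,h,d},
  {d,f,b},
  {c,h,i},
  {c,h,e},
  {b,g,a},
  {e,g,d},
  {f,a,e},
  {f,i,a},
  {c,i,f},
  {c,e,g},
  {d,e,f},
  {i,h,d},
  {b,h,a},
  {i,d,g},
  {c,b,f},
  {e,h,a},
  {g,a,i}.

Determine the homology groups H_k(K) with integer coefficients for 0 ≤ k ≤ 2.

Fix the vertex order a < b < c < d < e < f < g < h < i and write every simplex with vertices in increasing order. Then dim K = 2 and the simplices of K are:

  0-simplices (9): a, b, c, d, e, f, g, h, i
  1-simplices (27): ab, ae, af, ag, ah, ai, bc, bd, bf, bg, bh, ce, cf, cg, ch, ci, de, df, dg, dh, di, ef, eg, eh, fi, gi, hi
  2-simplices (18): abg, abh, aef, aeh, afi, agi, bcf, bcg, bdf, bdh, ceg, ceh, cfi, chi, def, deg, dgi, dhi

giving chain groups C_0 ≅ Z^9, C_1 ≅ Z^27, C_2 ≅ Z^18.

Boundary ∂_1: C_1 → C_0 maps an edge to its endpoints' difference, ∂[p,q] = q − p. For instance
  ∂df = f − d.
As a 9×27 matrix over Z this has rank 8, with invariant factors (1,1,1,1,1,1,1,1).

Boundary ∂_2: C_2 → C_1 sends each 2-simplex [p,q,r] to [q,r] − [p,r] + [p,q]. For instance
  ∂ceg = eg − cg + ce,
  ∂agi = gi − ai + ag.
As a 27×18 matrix over Z this has rank 17, with invariant factors (1,1,1,1,1,1,1,1,1,1,1,1,1,1,1,1,1).

Reading off H_k = ker ∂_k / im ∂_{k+1}:

  H_0: rank C_0 − rank ∂_1 = 9 − 8 = 1, and the invariant factors of ∂_1 are all 1, so H_0 ≅ Z.
  H_1: rank ker ∂_1 − rank ∂_2 = (27 − 8) − 17 = 2, and the invariant factors of ∂_2 are all 1, so H_1 ≅ Z^2.
  H_2: rank ker ∂_2 − rank ∂_3 = (18 − 17) − 0 = 1, and there is no ∂_3, so H_2 ≅ Z.

(K is a triangulation of the torus T^2.)

H_0 ≅ Z,  H_1 ≅ Z^2,  H_2 ≅ Z.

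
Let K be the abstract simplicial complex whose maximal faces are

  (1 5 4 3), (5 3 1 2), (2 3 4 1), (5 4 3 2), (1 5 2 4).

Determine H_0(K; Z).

K has 5 vertices, 10 edges, 10 triangles, 5 3-simplices.
rank ∂_0 = 0, rank ∂_1 = 4 ⇒ b_0 = 5 − 0 − 4 = 1; all invariant factors of ∂_1 are 1 so no torsion. So H_0 = Z.

H_0 = Z.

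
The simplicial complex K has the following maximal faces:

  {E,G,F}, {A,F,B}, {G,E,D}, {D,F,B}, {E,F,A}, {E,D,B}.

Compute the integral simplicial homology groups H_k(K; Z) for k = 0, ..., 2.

Order the vertices as A < B < D < E < F < G. Listing each simplex with vertices in this order, K has dimension 2 with simplices:

  0-simplices (6): A, B, D, E, F, G
  1-simplices (12): AB, AE, AF, BD, BE, BF, DE, DF, DG, EF, EG, FG
  2-simplices (6): ABF, AEF, BDE, BDF, DEG, EFG

giving chain groups C_0 ≅ Z^6, C_1 ≅ Z^12, C_2 ≅ Z^6.

The boundary map ∂_1: C_1 → C_0 is given by ∂[p,q] = [q] − [p].
The 6×12 boundary matrix has rank 5 and Smith normal form diag(1,1,1,1,1).

The boundary map ∂_2: C_2 → C_1 acts by ∂[p,q,r] = [q,r] − [p,r] + [p,q]. For instance
  ∂AEF = EF − AF + AE,
  ∂BDE = DE − BE + BD.
As a 12×6 matrix over Z this has rank 6, with invariant factors (1,1,1,1,1,1).

From H_k ≅ ker(∂_k) / im(∂_{k+1}) we obtain:

  H_0: rank C_0 − rank ∂_1 = 6 − 5 = 1, and the invariant factors of ∂_1 are all 1, so H_0 = Z.
  H_1: rank ker ∂_1 − rank ∂_2 = (12 − 5) − 6 = 1, and the invariant factors of ∂_2 are all 1, so H_1 = Z.
  H_2: rank ker ∂_2 − rank ∂_3 = (6 − 6) − 0 = 0, and there is no ∂_3, so H_2 = 0.

As a check, the Euler characteristic is 6 − 12 + 6 = 0, which agrees with 1 − 1 + 0 = 0.

H_0 = Z,  H_1 = Z,  H_2 = 0.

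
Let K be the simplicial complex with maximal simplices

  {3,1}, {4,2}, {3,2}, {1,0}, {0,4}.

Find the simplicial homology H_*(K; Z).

H_0 ≅ Z,  H_1 ≅ Z.

Fix the vertex order 0 < 1 < 2 < 3 < 4 and write every simplex with vertices in increasing order. Then dim K = 1 and the simplices of K are:

  0-simplices (5): [0], [1], [2], [3], [4]
  1-simplices (5): [0,1], [0,4], [1,3], [2,3], [2,4]

Hence C_0 ≅ Z^5, C_1 ≅ Z^5.

∂_1: C_1 → C_0 sends each edge [p,q] (with p < q) to q − p.
The resulting 5×5 matrix has rank 4, and its Smith normal form has invariant factors (1,1,1,1).

From H_k ≅ ker(∂_k) / im(∂_{k+1}) we obtain:

  H_0: rank C_0 − rank ∂_1 = 5 − 4 = 1, and the invariant factors of ∂_1 are all 1, so H_0 ≅ Z.
  H_1: rank ker ∂_1 − rank ∂_2 = (5 − 4) − 0 = 1, and there is no ∂_2, so H_1 ≅ Z.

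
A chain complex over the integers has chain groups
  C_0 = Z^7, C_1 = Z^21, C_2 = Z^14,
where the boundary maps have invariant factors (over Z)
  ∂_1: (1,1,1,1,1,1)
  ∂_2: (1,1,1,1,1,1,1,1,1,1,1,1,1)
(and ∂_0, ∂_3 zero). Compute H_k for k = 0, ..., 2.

H_0 = Z,  H_1 = Z^2,  H_2 = Z.

H_0: b_0 = 7 − 0 − 6 = 1; torsion from ∂_1 factors > 1: none. So H_0 = Z.
H_1: b_1 = 21 − 6 − 13 = 2; torsion from ∂_2 factors > 1: none. So H_1 = Z^2.
H_2: b_2 = 14 − 13 − 0 = 1; torsion from ∂_3 factors > 1: none. So H_2 = Z.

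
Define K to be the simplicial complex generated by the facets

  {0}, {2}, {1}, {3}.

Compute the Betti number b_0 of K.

We work with the vertex ordering 0 < 1 < 2 < 3. The simplices of K, each written with vertices in increasing order, are:

  0-simplices (4): [0], [1], [2], [3]

so the chain groups are C_0 ≅ Z^4.

From H_k ≅ ker(∂_k) / im(∂_{k+1}) we obtain:

  H_0: rank C_0 − rank ∂_1 = 4 − 0 = 4, and there is no ∂_1, so H_0 ≅ Z^4.

Hence the Betti numbers are b_0 = 4.

b_0 = 4.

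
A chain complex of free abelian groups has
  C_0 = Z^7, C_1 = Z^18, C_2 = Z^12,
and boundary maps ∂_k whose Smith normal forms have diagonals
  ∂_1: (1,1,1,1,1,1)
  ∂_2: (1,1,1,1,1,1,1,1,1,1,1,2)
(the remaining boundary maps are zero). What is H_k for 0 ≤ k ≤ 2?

H_0 ≅ Z,  H_1 ≅ Z/2Z,  H_2 = 0.

H_0: b_0 = 7 − 0 − 6 = 1; torsion from ∂_1 factors > 1: none. So H_0 ≅ Z.
H_1: b_1 = 18 − 6 − 12 = 0; torsion from ∂_2 factors > 1: [2]. So H_1 ≅ Z/2Z.
H_2: b_2 = 12 − 12 − 0 = 0; torsion from ∂_3 factors > 1: none. So H_2 ≅ 0.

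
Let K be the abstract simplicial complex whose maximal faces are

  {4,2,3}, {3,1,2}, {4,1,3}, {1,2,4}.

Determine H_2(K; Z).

K has 4 vertices, 6 edges, 4 triangles.
rank ∂_2 = 3, rank ∂_3 = 0 ⇒ b_2 = 4 − 3 − 0 = 1. So H_2 = Z.

H_2 ≅ Z.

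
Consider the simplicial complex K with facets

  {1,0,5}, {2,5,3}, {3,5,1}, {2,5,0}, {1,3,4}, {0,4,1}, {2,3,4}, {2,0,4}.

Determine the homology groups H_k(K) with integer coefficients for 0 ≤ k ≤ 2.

Fix the vertex order 0 < 1 < 2 < 3 < 4 < 5 and write every simplex with vertices in increasing order. Then dim K = 2 and the simplices of K are:

  0-simplices (6): [0], [1], [2], [3], [4], [5]
  1-simplices (12): [0,1], [0,2], [0,4], [0,5], [1,3], [1,4], [1,5], [2,3], [2,4], [2,5], [3,4], [3,5]
  2-simplices (8): [0,1,4], [0,1,5], [0,2,4], [0,2,5], [1,3,4], [1,3,5], [2,3,4], [2,3,5]

so the chain groups are C_0 ≅ Z^6, C_1 ≅ Z^12, C_2 ≅ Z^8.

∂_1: C_1 → C_0 maps an edge to its endpoints' difference, ∂[p,q] = q − p. For instance
  ∂[3,4] = [4] − [3].
As a 6×12 matrix over Z this has rank 5, with invariant factors (1,1,1,1,1).

∂_2: C_2 → C_1 sends each 2-simplex [p,q,r] to [q,r] − [p,r] + [p,q]. For instance
  ∂[0,1,4] = [1,4] − [0,4] + [0,1],
  ∂[0,2,5] = [2,5] − [0,5] + [0,2].
As a 12×8 matrix over Z this has rank 7, with invariant factors (1,1,1,1,1,1,1).

Reading off H_k = ker ∂_k / im ∂_{k+1}:

  H_0: rank C_0 − rank ∂_1 = 6 − 5 = 1, and the invariant factors of ∂_1 are all 1, so H_0 = Z.
  H_1: rank ker ∂_1 − rank ∂_2 = (12 − 5) − 7 = 0, and the invariant factors of ∂_2 are all 1, so H_1 = 0.
  H_2: rank ker ∂_2 − rank ∂_3 = (8 − 7) − 0 = 1, and there is no ∂_3, so H_2 = Z.

As a check, the Euler characteristic is 6 − 12 + 8 = 2, which agrees with 1 − 0 + 1 = 2.

H_0 ≅ Z,  H_1 = 0,  H_2 ≅ Z.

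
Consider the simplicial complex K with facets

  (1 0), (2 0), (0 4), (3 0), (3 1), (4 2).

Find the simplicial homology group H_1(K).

Take the total order 0 < 1 < 2 < 3 < 4 on the vertex set. Then K (dimension 1) consists of the simplices:

  0-simplices (5): [0], [1], [2], [3], [4]
  1-simplices (6): [0,1], [0,2], [0,3], [0,4], [1,3], [2,4]

giving chain groups C_0 ≅ Z^5, C_1 ≅ Z^6.

The boundary map ∂_1: C_1 → C_0 maps an edge to its endpoints' difference, ∂[p,q] = q − p.
The 5×6 boundary matrix has rank 4 and Smith normal form diag(1,1,1,1).

From H_k ≅ ker(∂_k) / im(∂_{k+1}) we obtain:

  H_1: rank ker ∂_1 − rank ∂_2 = (6 − 4) − 0 = 2, and there is no ∂_2, so H_1 ≅ Z^2.

(K is a triangulation of a wedge of 2 circles.)

H_1 = Z^2.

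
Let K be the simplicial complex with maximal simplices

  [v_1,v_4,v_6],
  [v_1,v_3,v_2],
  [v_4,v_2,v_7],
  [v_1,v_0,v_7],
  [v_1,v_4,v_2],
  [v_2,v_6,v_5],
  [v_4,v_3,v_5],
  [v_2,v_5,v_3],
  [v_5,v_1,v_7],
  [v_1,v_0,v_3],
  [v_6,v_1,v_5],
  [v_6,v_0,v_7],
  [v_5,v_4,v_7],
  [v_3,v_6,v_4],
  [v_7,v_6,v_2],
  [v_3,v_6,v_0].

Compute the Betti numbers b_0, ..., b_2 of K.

b_0 = 1, b_1 = 2, b_2 = 1.

Order the vertices as v_0 < v_1 < v_2 < v_3 < v_4 < v_5 < v_6 < v_7. Listing each simplex with vertices in this order, K has dimension 2 with simplices:

  0-simplices (8): [v_0], [v_1], [v_2], [v_3], [v_4], [v_5], [v_6], [v_7]
  1-simplices (24): (24 of them)
  2-simplices (16): (16 of them)

so the chain groups are C_0 ≅ Z^8, C_1 ≅ Z^24, C_2 ≅ Z^16.

Boundary ∂_1: C_1 → C_0 maps an edge to its endpoints' difference, ∂[p,q] = q − p.
The 8×24 boundary matrix has rank 7 and Smith normal form diag(1,1,1,1,1,1,1).

∂_2: C_2 → C_1 maps a triangle to the signed sum of its edges. For instance
  ∂[v_3,v_4,v_5] = [v_4,v_5] − [v_3,v_5] + [v_3,v_4],
  ∂[v_2,v_6,v_7] = [v_6,v_7] − [v_2,v_7] + [v_2,v_6].
This gives a 24×16 integer matrix of rank 15; reducing to Smith normal form yields diagonal entries (1,1,1,1,1,1,1,1,1,1,1,1,1,1,1).

Computing H_k = (kernel of ∂_k) / (image of ∂_{k+1}):

  H_0: rank C_0 − rank ∂_1 = 8 − 7 = 1, and the invariant factors of ∂_1 are all 1, so H_0 = Z.
  H_1: rank ker ∂_1 − rank ∂_2 = (24 − 7) − 15 = 2, and the invariant factors of ∂_2 are all 1, so H_1 = Z^2.
  H_2: rank ker ∂_2 − rank ∂_3 = (16 − 15) − 0 = 1, and there is no ∂_3, so H_2 = Z.

(K is a triangulation of the torus T^2.)

Hence the Betti numbers are b_0 = 1, b_1 = 2, b_2 = 1.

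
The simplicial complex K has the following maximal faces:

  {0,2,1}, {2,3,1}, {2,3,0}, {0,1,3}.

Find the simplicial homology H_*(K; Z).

We work with the vertex ordering 0 < 1 < 2 < 3. The simplices of K, each written with vertices in increasing order, are:

  0-simplices (4): [0], [1], [2], [3]
  1-simplices (6): [0,1], [0,2], [0,3], [1,2], [1,3], [2,3]
  2-simplices (4): [0,1,2], [0,1,3], [0,2,3], [1,2,3]

so the chain groups are C_0 ≅ Z^4, C_1 ≅ Z^6, C_2 ≅ Z^4.

Boundary ∂_1: C_1 → C_0 is given by ∂[p,q] = [q] − [p]. For instance
  ∂[0,2] = [2] − [0].
As a 4×6 matrix over Z this has rank 3, with invariant factors (1,1,1).

Boundary ∂_2: C_2 → C_1 acts by ∂[p,q,r] = [q,r] − [p,r] + [p,q]. For instance
  ∂[1,2,3] = [2,3] − [1,3] + [1,2],
  ∂[0,2,3] = [2,3] − [0,3] + [0,2].
As a 6×4 matrix over Z this has rank 3, with invariant factors (1,1,1).

From H_k ≅ ker(∂_k) / im(∂_{k+1}) we obtain:

  H_0: rank C_0 − rank ∂_1 = 4 − 3 = 1, and the invariant factors of ∂_1 are all 1, so H_0 ≅ Z.
  H_1: rank ker ∂_1 − rank ∂_2 = (6 − 3) − 3 = 0, and the invariant factors of ∂_2 are all 1, so H_1 ≅ 0.
  H_2: rank ker ∂_2 − rank ∂_3 = (4 − 3) − 0 = 1, and there is no ∂_3, so H_2 ≅ Z.

(K is a triangulation of the 2-sphere S^2.)

H_0 = Z,  H_1 = 0,  H_2 = Z.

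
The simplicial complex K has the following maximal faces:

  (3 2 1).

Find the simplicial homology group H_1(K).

H_1 = 0.

Fix the vertex order 1 < 2 < 3 and write every simplex with vertices in increasing order. Then dim K = 2 and the simplices of K are:

  0-simplices (3): [1], [2], [3]
  1-simplices (3): [1,2], [1,3], [2,3]
  2-simplices (1): [1,2,3]

Hence C_0 ≅ Z^3, C_1 ≅ Z^3, C_2 ≅ Z^1.

The boundary map ∂_1: C_1 → C_0 is given by ∂[p,q] = [q] − [p]. For instance
  ∂[1,2] = [2] − [1].
This gives a 3×3 integer matrix of rank 2; reducing to Smith normal form yields diagonal entries (1,1).

Boundary ∂_2: C_2 → C_1 acts by ∂[p,q,r] = [q,r] − [p,r] + [p,q]. For instance
  ∂[1,2,3] = [2,3] − [1,3] + [1,2].
The 3×1 boundary matrix has rank 1 and Smith normal form diag(1).

Computing H_k = (kernel of ∂_k) / (image of ∂_{k+1}):

  H_1: rank ker ∂_1 − rank ∂_2 = (3 − 2) − 1 = 0, and the invariant factors of ∂_2 are all 1, so H_1 = 0.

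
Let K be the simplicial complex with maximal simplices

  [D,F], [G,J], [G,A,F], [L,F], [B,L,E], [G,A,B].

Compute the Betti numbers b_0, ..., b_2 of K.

Take the total order A < B < D < E < F < G < J < L on the vertex set. Then K (dimension 2) consists of the simplices:

  0-simplices (8): A, B, D, E, F, G, J, L
  1-simplices (11): AB, AF, AG, BE, BG, BL, DF, EL, FG, FL, GJ
  2-simplices (3): ABG, AFG, BEL

Hence C_0 ≅ Z^8, C_1 ≅ Z^11, C_2 ≅ Z^3.

The boundary map ∂_1: C_1 → C_0 sends each edge [p,q] (with p < q) to q − p. For instance
  ∂AG = G − A.
As a 8×11 matrix over Z this has rank 7, with invariant factors (1,1,1,1,1,1,1).

The boundary map ∂_2: C_2 → C_1 acts by ∂[p,q,r] = [q,r] − [p,r] + [p,q]. For instance
  ∂BEL = EL − BL + BE,
  ∂AFG = FG − AG + AF.
This gives a 11×3 integer matrix of rank 3; reducing to Smith normal form yields diagonal entries (1,1,1).

From H_k ≅ ker(∂_k) / im(∂_{k+1}) we obtain:

  H_0: rank C_0 − rank ∂_1 = 8 − 7 = 1, and the invariant factors of ∂_1 are all 1, so H_0 ≅ Z.
  H_1: rank ker ∂_1 − rank ∂_2 = (11 − 7) − 3 = 1, and the invariant factors of ∂_2 are all 1, so H_1 ≅ Z.
  H_2: rank ker ∂_2 − rank ∂_3 = (3 − 3) − 0 = 0, and there is no ∂_3, so H_2 ≅ 0.

As a check, the Euler characteristic is 8 − 11 + 3 = 0, which agrees with 1 − 1 + 0 = 0.

Hence the Betti numbers are b_0 = 1, b_1 = 1, b_2 = 0.

b_0 = 1, b_1 = 1, b_2 = 0.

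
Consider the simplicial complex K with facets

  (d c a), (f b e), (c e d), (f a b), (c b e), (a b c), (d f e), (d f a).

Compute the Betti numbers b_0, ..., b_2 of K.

b_0 = 1, b_1 = 0, b_2 = 1.

K has 6 vertices, 12 edges, 8 triangles.
rank ∂_0 = 0, rank ∂_1 = 5 ⇒ b_0 = 6 − 0 − 5 = 1; all invariant factors of ∂_1 are 1 so no torsion. So H_0 = Z.
rank ∂_1 = 5, rank ∂_2 = 7 ⇒ b_1 = 12 − 5 − 7 = 0; all invariant factors of ∂_2 are 1 so no torsion. So H_1 = 0.
rank ∂_2 = 7, rank ∂_3 = 0 ⇒ b_2 = 8 − 7 − 0 = 1. So H_2 = Z.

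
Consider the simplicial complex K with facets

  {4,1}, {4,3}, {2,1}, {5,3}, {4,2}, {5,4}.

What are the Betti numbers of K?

Fix the vertex order 1 < 2 < 3 < 4 < 5 and write every simplex with vertices in increasing order. Then dim K = 1 and the simplices of K are:

  0-simplices (5): [1], [2], [3], [4], [5]
  1-simplices (6): [1,2], [1,4], [2,4], [3,4], [3,5], [4,5]

Hence C_0 ≅ Z^5, C_1 ≅ Z^6.

Boundary ∂_1: C_1 → C_0 is given by ∂[p,q] = [q] − [p]. For instance
  ∂[1,4] = [4] − [1].
The 5×6 boundary matrix has rank 4 and Smith normal form diag(1,1,1,1).

Now H_k = ker ∂_k / im ∂_{k+1}, so:

  H_0: rank C_0 − rank ∂_1 = 5 − 4 = 1, and the invariant factors of ∂_1 are all 1, so H_0 = Z.
  H_1: rank ker ∂_1 − rank ∂_2 = (6 − 4) − 0 = 2, and there is no ∂_2, so H_1 = Z^2.

As a check, the Euler characteristic is 5 − 6 = -1, which agrees with 1 − 2 = -1.

Hence the Betti numbers are b_0 = 1, b_1 = 2.

b_0 = 1, b_1 = 2.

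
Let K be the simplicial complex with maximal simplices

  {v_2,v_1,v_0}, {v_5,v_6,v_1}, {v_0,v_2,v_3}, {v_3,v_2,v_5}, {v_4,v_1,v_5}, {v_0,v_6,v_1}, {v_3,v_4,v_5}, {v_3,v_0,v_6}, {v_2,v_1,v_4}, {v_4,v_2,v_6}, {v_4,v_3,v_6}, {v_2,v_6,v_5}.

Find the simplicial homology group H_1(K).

Take the total order v_0 < v_1 < v_2 < v_3 < v_4 < v_5 < v_6 on the vertex set. Then K (dimension 2) consists of the simplices:

  0-simplices (7): [v_0], [v_1], [v_2], [v_3], [v_4], [v_5], [v_6]
  1-simplices (18): (18 of them)
  2-simplices (12): (12 of them)

Hence C_0 ≅ Z^7, C_1 ≅ Z^18, C_2 ≅ Z^12.

∂_1: C_1 → C_0 is given by ∂[p,q] = [q] − [p].
The resulting 7×18 matrix has rank 6, and its Smith normal form has invariant factors (1,1,1,1,1,1).

∂_2: C_2 → C_1 sends each 2-simplex [p,q,r] to [q,r] − [p,r] + [p,q]. For instance
  ∂[v_0,v_1,v_6] = [v_1,v_6] − [v_0,v_6] + [v_0,v_1],
  ∂[v_0,v_2,v_3] = [v_2,v_3] − [v_0,v_3] + [v_0,v_2].
The 18×12 boundary matrix has rank 12 and Smith normal form diag(1,1,1,1,1,1,1,1,1,1,1,2).

Reading off H_k = ker ∂_k / im ∂_{k+1}:

  H_1: rank ker ∂_1 − rank ∂_2 = (18 − 6) − 12 = 0, and ∂_2 has invariant factor 2 > 1, so H_1 ≅ Z/2Z.

H_1 ≅ Z/2Z.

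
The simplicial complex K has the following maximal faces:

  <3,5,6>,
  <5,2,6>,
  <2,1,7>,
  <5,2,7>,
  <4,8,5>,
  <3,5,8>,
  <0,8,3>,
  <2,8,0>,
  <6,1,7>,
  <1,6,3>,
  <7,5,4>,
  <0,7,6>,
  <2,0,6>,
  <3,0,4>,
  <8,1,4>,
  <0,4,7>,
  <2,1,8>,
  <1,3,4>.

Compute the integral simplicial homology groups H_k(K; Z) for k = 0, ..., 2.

H_0 = Z,  H_1 = Z ⊕ Z/2Z,  H_2 = 0.

Fix the vertex order 0 < 1 < 2 < 3 < 4 < 5 < 6 < 7 < 8 and write every simplex with vertices in increasing order. Then dim K = 2 and the simplices of K are:

  0-simplices (9): [0], [1], [2], [3], [4], [5], [6], [7], [8]
  1-simplices (27): (27 of them)
  2-simplices (18): [0,2,6], [0,2,8], [0,3,4], [0,3,8], [0,4,7], [0,6,7], [1,2,7], [1,2,8], [1,3,4], [1,3,6], [1,4,8], [1,6,7], [2,5,6], [2,5,7], [3,5,6], [3,5,8], [4,5,7], [4,5,8]

Hence C_0 ≅ Z^9, C_1 ≅ Z^27, C_2 ≅ Z^18.

The boundary map ∂_1: C_1 → C_0 sends each edge [p,q] (with p < q) to q − p.
The 9×27 boundary matrix has rank 8 and Smith normal form diag(1,1,1,1,1,1,1,1).

The boundary map ∂_2: C_2 → C_1 acts by ∂[p,q,r] = [q,r] − [p,r] + [p,q]. For instance
  ∂[0,6,7] = [6,7] − [0,7] + [0,6],
  ∂[1,2,7] = [2,7] − [1,7] + [1,2].
This gives a 27×18 integer matrix of rank 18; reducing to Smith normal form yields diagonal entries (1,1,1,1,1,1,1,1,1,1,1,1,1,1,1,1,1,2).

Now H_k = ker ∂_k / im ∂_{k+1}, so:

  H_0: rank C_0 − rank ∂_1 = 9 − 8 = 1, and the invariant factors of ∂_1 are all 1, so H_0 = Z.
  H_1: rank ker ∂_1 − rank ∂_2 = (27 − 8) − 18 = 1, and ∂_2 has invariant factor 2 > 1, so H_1 = Z ⊕ Z/2Z.
  H_2: rank ker ∂_2 − rank ∂_3 = (18 − 18) − 0 = 0, and there is no ∂_3, so H_2 = 0.

As a check, the Euler characteristic is 9 − 27 + 18 = 0, which agrees with 1 − 1 + 0 = 0.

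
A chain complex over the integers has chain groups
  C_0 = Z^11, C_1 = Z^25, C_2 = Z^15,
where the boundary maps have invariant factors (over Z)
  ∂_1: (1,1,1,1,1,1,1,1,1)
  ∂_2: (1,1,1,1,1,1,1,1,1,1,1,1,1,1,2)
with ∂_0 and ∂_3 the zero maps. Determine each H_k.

H_0 = Z^2,  H_1 = Z ⊕ Z/2,  H_2 = 0.

H_0: b_0 = 11 − 0 − 9 = 2; torsion from ∂_1 factors > 1: none. So H_0 = Z^2.
H_1: b_1 = 25 − 9 − 15 = 1; torsion from ∂_2 factors > 1: [2]. So H_1 = Z ⊕ Z/2.
H_2: b_2 = 15 − 15 − 0 = 0; torsion from ∂_3 factors > 1: none. So H_2 = 0.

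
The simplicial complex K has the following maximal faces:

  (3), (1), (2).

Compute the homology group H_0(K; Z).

H_0 ≅ Z^3.

Take the total order 1 < 2 < 3 on the vertex set. Then K (dimension 0) consists of the simplices:

  0-simplices (3): [1], [2], [3]

Hence C_0 ≅ Z^3.

Reading off H_k = ker ∂_k / im ∂_{k+1}:

  H_0: rank C_0 − rank ∂_1 = 3 − 0 = 3, and there is no ∂_1, so H_0 = Z^3.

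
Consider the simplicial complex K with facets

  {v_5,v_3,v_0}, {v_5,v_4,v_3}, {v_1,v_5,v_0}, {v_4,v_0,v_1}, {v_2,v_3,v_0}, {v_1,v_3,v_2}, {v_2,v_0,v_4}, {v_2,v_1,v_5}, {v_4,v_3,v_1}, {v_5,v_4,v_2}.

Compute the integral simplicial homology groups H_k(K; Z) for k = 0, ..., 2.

H_0 ≅ Z,  H_1 ≅ Z/2,  H_2 = 0.

K has 6 vertices, 15 edges, 10 triangles.
rank ∂_0 = 0, rank ∂_1 = 5 ⇒ b_0 = 6 − 0 − 5 = 1; all invariant factors of ∂_1 are 1 so no torsion. So H_0 ≅ Z.
rank ∂_1 = 5, rank ∂_2 = 10 ⇒ b_1 = 15 − 5 − 10 = 0; ∂_2 has invariant factor(s) [2] giving torsion. So H_1 ≅ Z/2.
rank ∂_2 = 10, rank ∂_3 = 0 ⇒ b_2 = 10 − 10 − 0 = 0. So H_2 ≅ 0.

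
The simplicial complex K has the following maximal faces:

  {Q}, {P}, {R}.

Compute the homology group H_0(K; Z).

Take the total order P < Q < R on the vertex set. Then K (dimension 0) consists of the simplices:

  0-simplices (3): P, Q, R

so the chain groups are C_0 ≅ Z^3.

Computing H_k = (kernel of ∂_k) / (image of ∂_{k+1}):

  H_0: rank C_0 − rank ∂_1 = 3 − 0 = 3, and there is no ∂_1, so H_0 = Z^3.

H_0 ≅ Z^3.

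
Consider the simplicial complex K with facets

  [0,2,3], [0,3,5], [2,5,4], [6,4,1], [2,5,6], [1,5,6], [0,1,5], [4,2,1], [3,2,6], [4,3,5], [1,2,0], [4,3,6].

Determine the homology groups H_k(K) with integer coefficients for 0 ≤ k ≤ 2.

Order the vertices as 0 < 1 < 2 < 3 < 4 < 5 < 6. Listing each simplex with vertices in this order, K has dimension 2 with simplices:

  0-simplices (7): [0], [1], [2], [3], [4], [5], [6]
  1-simplices (18): [0,1], [0,2], [0,3], [0,5], [1,2], [1,4], [1,5], [1,6], [2,3], [2,4], [2,5], [2,6], [3,4], [3,5], [3,6], [4,5], [4,6], [5,6]
  2-simplices (12): [0,1,2], [0,1,5], [0,2,3], [0,3,5], [1,2,4], [1,4,6], [1,5,6], [2,3,6], [2,4,5], [2,5,6], [3,4,5], [3,4,6]

giving chain groups C_0 ≅ Z^7, C_1 ≅ Z^18, C_2 ≅ Z^12.

The boundary map ∂_1: C_1 → C_0 is given by ∂[p,q] = [q] − [p].
The 7×18 boundary matrix has rank 6 and Smith normal form diag(1,1,1,1,1,1).

∂_2: C_2 → C_1 acts by ∂[p,q,r] = [q,r] − [p,r] + [p,q]. For instance
  ∂[0,1,5] = [1,5] − [0,5] + [0,1],
  ∂[0,2,3] = [2,3] − [0,3] + [0,2].
The resulting 18×12 matrix has rank 12, and its Smith normal form has invariant factors (1,1,1,1,1,1,1,1,1,1,1,2).

From H_k ≅ ker(∂_k) / im(∂_{k+1}) we obtain:

  H_0: rank C_0 − rank ∂_1 = 7 − 6 = 1, and the invariant factors of ∂_1 are all 1, so H_0 ≅ Z.
  H_1: rank ker ∂_1 − rank ∂_2 = (18 − 6) − 12 = 0, and ∂_2 has invariant factor 2 > 1, so H_1 ≅ Z/2.
  H_2: rank ker ∂_2 − rank ∂_3 = (12 − 12) − 0 = 0, and there is no ∂_3, so H_2 ≅ 0.

H_0 ≅ Z,  H_1 ≅ Z/2,  H_2 = 0.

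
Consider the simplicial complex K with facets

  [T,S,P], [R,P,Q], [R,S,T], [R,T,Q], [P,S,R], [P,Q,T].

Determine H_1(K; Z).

K has 5 vertices, 9 edges, 6 triangles.
rank ∂_1 = 4, rank ∂_2 = 5 ⇒ b_1 = 9 − 4 − 5 = 0; all invariant factors of ∂_2 are 1 so no torsion. So H_1 ≅ 0.

H_1 ≅ 0.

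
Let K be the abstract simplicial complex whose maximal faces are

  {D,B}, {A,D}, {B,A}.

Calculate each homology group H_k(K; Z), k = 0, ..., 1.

Order the vertices as A < B < D. Listing each simplex with vertices in this order, K has dimension 1 with simplices:

  0-simplices (3): A, B, D
  1-simplices (3): AB, AD, BD

giving chain groups C_0 ≅ Z^3, C_1 ≅ Z^3.

∂_1: C_1 → C_0 sends each edge [p,q] (with p < q) to q − p.
The 3×3 boundary matrix has rank 2 and Smith normal form diag(1,1).

Now H_k = ker ∂_k / im ∂_{k+1}, so:

  H_0: rank C_0 − rank ∂_1 = 3 − 2 = 1, and the invariant factors of ∂_1 are all 1, so H_0 ≅ Z.
  H_1: rank ker ∂_1 − rank ∂_2 = (3 − 2) − 0 = 1, and there is no ∂_2, so H_1 ≅ Z.

As a check, the Euler characteristic is 3 − 3 = 0, which agrees with 1 − 1 = 0.

H_0 = Z,  H_1 = Z.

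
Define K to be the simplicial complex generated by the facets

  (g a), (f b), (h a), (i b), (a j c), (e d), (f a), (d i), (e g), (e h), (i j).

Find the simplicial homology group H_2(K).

Fix the vertex order a < b < c < d < e < f < g < h < i < j and write every simplex with vertices in increasing order. Then dim K = 2 and the simplices of K are:

  0-simplices (10): a, b, c, d, e, f, g, h, i, j
  1-simplices (13): ac, af, ag, ah, aj, bf, bi, cj, de, di, eg, eh, ij
  2-simplices (1): acj

so the chain groups are C_0 ≅ Z^10, C_1 ≅ Z^13, C_2 ≅ Z^1.

Boundary ∂_1: C_1 → C_0 is given by ∂[p,q] = [q] − [p]. For instance
  ∂af = f − a.
The 10×13 boundary matrix has rank 9 and Smith normal form diag(1,1,1,1,1,1,1,1,1).

∂_2: C_2 → C_1 maps a triangle to the signed sum of its edges. For instance
  ∂acj = cj − aj + ac.
The resulting 13×1 matrix has rank 1, and its Smith normal form has invariant factors (1).

From H_k ≅ ker(∂_k) / im(∂_{k+1}) we obtain:

  H_2: rank ker ∂_2 − rank ∂_3 = (1 − 1) − 0 = 0, and there is no ∂_3, so H_2 = 0.

H_2 = 0.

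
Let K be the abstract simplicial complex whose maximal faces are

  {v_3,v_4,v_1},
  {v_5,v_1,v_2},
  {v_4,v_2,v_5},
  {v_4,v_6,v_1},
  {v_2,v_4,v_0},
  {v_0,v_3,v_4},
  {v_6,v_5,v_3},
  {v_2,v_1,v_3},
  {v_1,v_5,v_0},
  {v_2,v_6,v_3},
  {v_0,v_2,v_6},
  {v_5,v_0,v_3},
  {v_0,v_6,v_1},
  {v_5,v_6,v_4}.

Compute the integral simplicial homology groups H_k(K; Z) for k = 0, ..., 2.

Fix the vertex order v_0 < v_1 < v_2 < v_3 < v_4 < v_5 < v_6 and write every simplex with vertices in increasing order. Then dim K = 2 and the simplices of K are:

  0-simplices (7): [v_0], [v_1], [v_2], [v_3], [v_4], [v_5], [v_6]
  1-simplices (21): (21 of them)
  2-simplices (14): (14 of them)

Hence C_0 ≅ Z^7, C_1 ≅ Z^21, C_2 ≅ Z^14.

∂_1: C_1 → C_0 is given by ∂[p,q] = [q] − [p].
This gives a 7×21 integer matrix of rank 6; reducing to Smith normal form yields diagonal entries (1,1,1,1,1,1).

Boundary ∂_2: C_2 → C_1 maps a triangle to the signed sum of its edges. For instance
  ∂[v_0,v_2,v_4] = [v_2,v_4] − [v_0,v_4] + [v_0,v_2],
  ∂[v_0,v_3,v_4] = [v_3,v_4] − [v_0,v_4] + [v_0,v_3].
The 21×14 boundary matrix has rank 13 and Smith normal form diag(1,1,1,1,1,1,1,1,1,1,1,1,1).

Computing H_k = (kernel of ∂_k) / (image of ∂_{k+1}):

  H_0: rank C_0 − rank ∂_1 = 7 − 6 = 1, and the invariant factors of ∂_1 are all 1, so H_0 = Z.
  H_1: rank ker ∂_1 − rank ∂_2 = (21 − 6) − 13 = 2, and the invariant factors of ∂_2 are all 1, so H_1 = Z^2.
  H_2: rank ker ∂_2 − rank ∂_3 = (14 − 13) − 0 = 1, and there is no ∂_3, so H_2 = Z.

As a check, the Euler characteristic is 7 − 21 + 14 = 0, which agrees with 1 − 2 + 1 = 0.
(K is a triangulation of the torus T^2.)

H_0 = Z,  H_1 = Z^2,  H_2 = Z.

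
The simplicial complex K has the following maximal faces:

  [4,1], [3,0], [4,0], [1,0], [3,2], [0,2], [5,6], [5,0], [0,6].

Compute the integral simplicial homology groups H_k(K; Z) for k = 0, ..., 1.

K has 7 vertices, 9 edges.
rank ∂_0 = 0, rank ∂_1 = 6 ⇒ b_0 = 7 − 0 − 6 = 1; all invariant factors of ∂_1 are 1 so no torsion. So H_0 = Z.
rank ∂_1 = 6, rank ∂_2 = 0 ⇒ b_1 = 9 − 6 − 0 = 3. So H_1 = Z^3.

H_0 = Z,  H_1 = Z^3.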